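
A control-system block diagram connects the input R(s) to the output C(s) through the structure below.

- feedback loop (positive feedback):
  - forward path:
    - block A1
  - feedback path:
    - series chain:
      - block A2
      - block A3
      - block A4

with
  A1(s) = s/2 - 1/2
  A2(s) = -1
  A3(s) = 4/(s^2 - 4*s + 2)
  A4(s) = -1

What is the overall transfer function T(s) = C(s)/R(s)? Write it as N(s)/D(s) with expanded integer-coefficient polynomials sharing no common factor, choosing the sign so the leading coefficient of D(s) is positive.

[1] multiply A2, A3, A4 (series) = 4/(s^2 - 4*s + 2)
[2] apply the feedback formula to A1, (A2*A3*A4): this yields T(s), and no further normalization is needed

Therefore the answer is (s^3 - 5*s^2 + 6*s - 2)/(2*s^2 - 12*s + 8).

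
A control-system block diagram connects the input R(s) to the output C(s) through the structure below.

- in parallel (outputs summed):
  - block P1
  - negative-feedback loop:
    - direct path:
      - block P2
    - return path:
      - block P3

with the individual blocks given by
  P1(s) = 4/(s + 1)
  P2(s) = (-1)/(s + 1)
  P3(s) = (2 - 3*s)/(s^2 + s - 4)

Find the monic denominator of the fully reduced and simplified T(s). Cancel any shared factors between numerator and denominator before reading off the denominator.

First reduce the diagram to T(s).

(1) close the feedback loop around P2, P3 gives (-s^2 - s + 4)/(s^3 + 2*s^2 - 6)
(2) combine P1, [P2/(1+P2*P3)] in parallel gives (3*s^3 + 6*s^2 + 3*s - 20)/(s^4 + 3*s^3 + 2*s^2 - 6*s - 6)
Step 2 gives the fully reduced T(s), with no common factor left to cancel. The denominator is already monic (leading coefficient 1).

Answer: s^4 + 3*s^3 + 2*s^2 - 6*s - 6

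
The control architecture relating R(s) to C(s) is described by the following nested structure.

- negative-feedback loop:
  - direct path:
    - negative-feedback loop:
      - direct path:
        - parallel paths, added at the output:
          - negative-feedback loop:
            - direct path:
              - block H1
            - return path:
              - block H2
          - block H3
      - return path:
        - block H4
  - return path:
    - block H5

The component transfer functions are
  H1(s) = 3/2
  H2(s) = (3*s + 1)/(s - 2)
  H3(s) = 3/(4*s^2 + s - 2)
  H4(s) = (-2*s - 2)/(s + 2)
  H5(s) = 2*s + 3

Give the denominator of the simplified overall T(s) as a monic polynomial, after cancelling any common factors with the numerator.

First reduce the diagram to T(s).

(1) close the feedback loop around H1, H2, giving (3*s - 6)/(11*s - 1)
(2) sum the parallel branches [H1/(1+H1*H2)], H3, giving (12*s^3 - 21*s^2 + 21*s + 9)/(44*s^3 + 7*s^2 - 23*s + 2)
(3) feedback reduction of ([H1/(1+H1*H2)]+H3), H4, giving (12*s^4 + 3*s^3 - 21*s^2 + 51*s + 18)/(20*s^4 + 113*s^3 - 9*s^2 - 104*s - 14)
(4) feedback reduction of [([H1/(1+H1*H2)]+H3)/(1+([H1/(1+H1*H2)]+H3)*H4)], H5, giving (12*s^4 + 3*s^3 - 21*s^2 + 51*s + 18)/(24*s^5 + 62*s^4 + 80*s^3 + 30*s^2 + 85*s + 40)
The result of step 4 is T(s) in lowest terms. Its denominator has leading coefficient 24; dividing the denominator through by 24 makes it monic.

Answer: s^5 + 31*s^4/12 + 10*s^3/3 + 5*s^2/4 + 85*s/24 + 5/3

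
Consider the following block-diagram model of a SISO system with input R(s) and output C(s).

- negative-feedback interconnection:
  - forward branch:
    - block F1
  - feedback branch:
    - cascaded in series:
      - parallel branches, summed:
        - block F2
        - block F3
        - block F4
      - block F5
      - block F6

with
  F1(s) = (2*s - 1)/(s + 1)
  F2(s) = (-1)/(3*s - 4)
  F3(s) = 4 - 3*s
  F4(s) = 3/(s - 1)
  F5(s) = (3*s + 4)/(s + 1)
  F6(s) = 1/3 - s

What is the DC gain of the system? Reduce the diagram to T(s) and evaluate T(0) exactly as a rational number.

Reducing step by step:

(1) sum the parallel branches F2, F3, F4 = (-9*s^3 + 33*s^2 - 32*s + 5)/(3*s^2 - 7*s + 4)
(2) cascade (F2+F3+F4), F5, F6 = (81*s^5 - 216*s^4 - 45*s^3 + 375*s^2 - 173*s + 20)/(9*s^3 - 12*s^2 - 9*s + 12)
(3) collapse the loop (F1 forward, ((F2+F3+F4)*F5*F6) return) = (18*s^4 - 33*s^3 - 6*s^2 + 33*s - 12)/(162*s^6 - 513*s^5 + 135*s^4 + 792*s^3 - 742*s^2 + 216*s - 8)
The step-3 result is T(s). Setting s = 0: T(0) = -12/(-8) = 3/2.

Answer: 3/2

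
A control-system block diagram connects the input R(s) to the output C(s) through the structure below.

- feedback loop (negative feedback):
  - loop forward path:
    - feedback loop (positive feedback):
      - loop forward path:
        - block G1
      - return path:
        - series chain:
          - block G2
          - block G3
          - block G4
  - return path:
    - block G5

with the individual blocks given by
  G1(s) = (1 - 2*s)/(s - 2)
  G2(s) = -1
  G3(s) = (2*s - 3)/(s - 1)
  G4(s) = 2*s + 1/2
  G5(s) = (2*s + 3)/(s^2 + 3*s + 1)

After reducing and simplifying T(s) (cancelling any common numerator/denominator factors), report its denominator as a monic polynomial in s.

Step 1 - combine G2, G3, G4 in series -> (-8*s^2 + 10*s + 3)/(2*s - 2)
Step 2 - close the feedback loop around G1, (G2*G3*G4) -> (4*s^2 - 6*s + 2)/(16*s^3 - 30*s^2 + 10*s - 1)
Step 3 - collapse the loop ([G1/(1-G1*(G2*G3*G4))] forward, G5 return) -> (4*s^4 + 6*s^3 - 12*s^2 + 2)/(16*s^5 + 18*s^4 - 56*s^3 - s^2 - 7*s + 5)
No further cancellation is possible in the step-3 result, so that is T(s). Its denominator becomes monic after dividing by the leading coefficient 16.

Final answer: s^5 + 9*s^4/8 - 7*s^3/2 - s^2/16 - 7*s/16 + 5/16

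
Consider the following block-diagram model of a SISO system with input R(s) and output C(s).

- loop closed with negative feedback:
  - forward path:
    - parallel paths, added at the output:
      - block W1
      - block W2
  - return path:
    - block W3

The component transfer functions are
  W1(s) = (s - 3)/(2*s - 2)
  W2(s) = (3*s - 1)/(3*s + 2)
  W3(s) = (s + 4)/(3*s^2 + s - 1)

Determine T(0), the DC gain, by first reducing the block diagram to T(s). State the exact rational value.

First reduce the diagram to T(s).

Step 1: reduce the parallel group W1, W2; result (9*s^2 - 15*s - 4)/(6*s^2 - 2*s - 4)
Step 2: feedback reduction of (W1+W2), W3; result (27*s^4 - 36*s^3 - 36*s^2 + 11*s + 4)/(18*s^4 + 9*s^3 + s^2 - 66*s - 12)
The step-2 result is T(s). Setting s = 0: T(0) = 4/(-12) = -1/3.

Answer: -1/3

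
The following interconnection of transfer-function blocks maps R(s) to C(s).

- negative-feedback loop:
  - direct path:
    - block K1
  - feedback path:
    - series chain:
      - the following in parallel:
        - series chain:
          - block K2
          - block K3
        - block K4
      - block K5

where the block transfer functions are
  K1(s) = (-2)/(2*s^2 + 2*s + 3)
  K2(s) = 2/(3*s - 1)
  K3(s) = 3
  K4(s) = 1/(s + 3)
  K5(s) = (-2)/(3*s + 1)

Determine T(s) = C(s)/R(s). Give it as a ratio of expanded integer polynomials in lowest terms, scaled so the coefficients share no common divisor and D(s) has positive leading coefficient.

1. cascade K2, K3: 6/(3*s - 1)
2. add (K2*K3), K4 (parallel): (9*s + 17)/(3*s^2 + 8*s - 3)
3. reduce the series chain ((K2*K3)+K4), K5: (-18*s - 34)/(9*s^3 + 27*s^2 - s - 3)
4. close the feedback loop around K1, (((K2*K3)+K4)*K5); the result is T(s) itself (integer coefficients, no common factor, positive leading denominator coefficient)

Therefore the answer is (-18*s^3 - 54*s^2 + 2*s + 6)/(18*s^5 + 72*s^4 + 79*s^3 + 73*s^2 + 27*s + 59).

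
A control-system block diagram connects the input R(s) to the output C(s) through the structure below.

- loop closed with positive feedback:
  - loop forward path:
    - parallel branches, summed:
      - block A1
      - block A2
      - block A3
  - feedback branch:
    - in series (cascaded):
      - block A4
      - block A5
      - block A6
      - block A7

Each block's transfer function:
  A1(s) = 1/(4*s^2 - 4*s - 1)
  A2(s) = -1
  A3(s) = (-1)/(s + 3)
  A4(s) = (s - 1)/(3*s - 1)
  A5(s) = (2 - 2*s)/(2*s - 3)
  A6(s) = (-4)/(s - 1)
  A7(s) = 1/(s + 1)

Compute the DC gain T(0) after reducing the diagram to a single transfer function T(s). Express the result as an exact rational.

Reducing step by step:

(1) sum the parallel branches A1, A2, A3 -> (-4*s^3 - 12*s^2 + 18*s + 7)/(4*s^3 + 8*s^2 - 13*s - 3)
(2) combine A4, A5, A6, A7 in series -> (8*s - 8)/(6*s^3 - 5*s^2 - 8*s + 3)
(3) reduce the feedback loop with forward (A1+A2+A3) and return (A4*A5*A6*A7) -> (-24*s^6 - 52*s^5 + 200*s^4 + 36*s^3 - 215*s^2 - 2*s + 21)/(24*s^6 + 28*s^5 - 118*s^4 + 59*s^3 - 97*s^2 + 73*s + 47)
DC gain: substitute s = 0 into T(s) from step 3: T(0) = 21/47.

Answer: 21/47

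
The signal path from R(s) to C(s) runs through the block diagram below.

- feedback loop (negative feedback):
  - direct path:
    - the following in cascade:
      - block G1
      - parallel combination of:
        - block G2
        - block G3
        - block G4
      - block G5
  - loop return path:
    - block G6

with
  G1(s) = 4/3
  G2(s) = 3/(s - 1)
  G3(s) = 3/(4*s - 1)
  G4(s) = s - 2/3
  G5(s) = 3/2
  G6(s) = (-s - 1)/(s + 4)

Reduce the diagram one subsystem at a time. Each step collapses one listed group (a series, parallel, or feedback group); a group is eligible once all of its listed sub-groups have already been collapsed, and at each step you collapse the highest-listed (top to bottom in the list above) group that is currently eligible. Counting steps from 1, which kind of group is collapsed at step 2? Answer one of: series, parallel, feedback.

Reducing step by step:

[1] parallel reduction of G2, G3, G4
[2] combine G1, (G2+G3+G4), G5 in series
[3] close the feedback loop around (G1*(G2+G3+G4)*G5), G6
Step 2 collapses a series group.

Answer: series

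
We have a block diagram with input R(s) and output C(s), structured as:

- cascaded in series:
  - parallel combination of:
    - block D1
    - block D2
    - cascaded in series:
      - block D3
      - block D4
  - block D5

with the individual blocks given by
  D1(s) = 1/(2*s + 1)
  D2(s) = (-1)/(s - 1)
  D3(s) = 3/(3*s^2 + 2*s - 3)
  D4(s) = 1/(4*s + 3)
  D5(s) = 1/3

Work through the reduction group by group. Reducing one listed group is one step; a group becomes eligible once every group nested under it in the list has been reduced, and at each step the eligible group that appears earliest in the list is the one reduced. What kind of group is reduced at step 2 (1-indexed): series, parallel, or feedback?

Step 1. series reduction of D3, D4
Step 2. add D1, D2, (D3*D4) (parallel)
Step 3. combine (D1+D2+(D3*D4)), D5 in series
So the answer for step 2 is parallel.

Hence the answer: parallel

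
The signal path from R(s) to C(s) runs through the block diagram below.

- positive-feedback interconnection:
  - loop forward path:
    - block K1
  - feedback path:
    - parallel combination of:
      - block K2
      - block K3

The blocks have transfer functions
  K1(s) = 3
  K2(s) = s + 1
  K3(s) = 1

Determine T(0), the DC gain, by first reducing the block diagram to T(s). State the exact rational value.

The answer is -3/5.

Reasoning:
Step 1 - reduce the parallel group K2, K3 -> s + 2
Step 2 - feedback reduction of K1, (K2+K3) -> (-3)/(3*s + 5)
That last expression is T(s); at s = 0 only the constant terms survive, so T(0) = -3/5.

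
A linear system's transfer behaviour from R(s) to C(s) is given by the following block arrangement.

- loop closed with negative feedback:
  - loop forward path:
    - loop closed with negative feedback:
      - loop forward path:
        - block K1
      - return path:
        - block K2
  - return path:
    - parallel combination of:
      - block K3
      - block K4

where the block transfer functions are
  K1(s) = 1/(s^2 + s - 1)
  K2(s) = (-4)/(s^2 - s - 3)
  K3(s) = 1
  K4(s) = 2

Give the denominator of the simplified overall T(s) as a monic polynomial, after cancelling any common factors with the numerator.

Step 1 - collapse the loop (K1 forward, K2 return): (s^2 - s - 3)/(s^4 - 5*s^2 - 2*s - 1)
Step 2 - sum the parallel branches K3, K4: 3
Step 3 - reduce the feedback loop with forward [K1/(1+K1*K2)] and return (K3+K4): (s^2 - s - 3)/(s^4 - 2*s^2 - 5*s - 10)
That last expression is T(s), already simplified, and its denominator is already monic.

Answer: s^4 - 2*s^2 - 5*s - 10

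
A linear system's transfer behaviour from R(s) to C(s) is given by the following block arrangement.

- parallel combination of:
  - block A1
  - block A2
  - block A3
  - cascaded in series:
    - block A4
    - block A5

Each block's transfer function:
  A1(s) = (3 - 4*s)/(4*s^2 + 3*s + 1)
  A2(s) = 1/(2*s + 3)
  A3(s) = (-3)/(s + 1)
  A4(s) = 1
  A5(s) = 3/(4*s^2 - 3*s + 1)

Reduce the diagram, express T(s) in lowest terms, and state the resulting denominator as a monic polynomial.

Step 1: cascade A4, A5; result 3/(4*s^2 - 3*s + 1)
Step 2: reduce the parallel group A1, A2, A3, (A4*A5); result (-112*s^5 - 136*s^4 + 129*s^3 + 108*s^2 + 13*s + 10)/(32*s^6 + 80*s^5 + 46*s^4 - 5*s^3 - s^2 + 5*s + 3)
That last expression is T(s), already simplified. Scaling its denominator by 1/32 (the reciprocal of the leading coefficient) yields the monic denominator.

Hence the answer: s^6 + 5*s^5/2 + 23*s^4/16 - 5*s^3/32 - s^2/32 + 5*s/32 + 3/32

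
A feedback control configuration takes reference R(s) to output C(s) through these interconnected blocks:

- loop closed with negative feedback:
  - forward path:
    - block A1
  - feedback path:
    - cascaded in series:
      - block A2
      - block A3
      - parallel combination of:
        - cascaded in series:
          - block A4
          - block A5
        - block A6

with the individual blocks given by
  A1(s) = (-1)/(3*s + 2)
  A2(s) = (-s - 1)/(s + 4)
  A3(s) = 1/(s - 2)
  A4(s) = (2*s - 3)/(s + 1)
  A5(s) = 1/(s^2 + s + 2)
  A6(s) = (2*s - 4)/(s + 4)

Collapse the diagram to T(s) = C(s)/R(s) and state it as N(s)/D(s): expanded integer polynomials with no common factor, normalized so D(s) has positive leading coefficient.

Step 1 - multiply A4, A5 (series) = (2*s - 3)/(s^3 + 2*s^2 + 3*s + 2)
Step 2 - reduce the parallel group (A4*A5), A6 = (2*s^4 - 3*s - 20)/(s^4 + 6*s^3 + 11*s^2 + 14*s + 8)
Step 3 - combine A2, A3, ((A4*A5)+A6) in series = (-2*s^4 + 3*s + 20)/(s^5 + 7*s^4 + 8*s^3 - 20*s^2 - 32*s - 64)
Step 4 - feedback reduction of A1, (A2*A3*((A4*A5)+A6)) - this is the overall T(s), already in the required normalized form

Hence the answer: (-s^5 - 7*s^4 - 8*s^3 + 20*s^2 + 32*s + 64)/(3*s^6 + 23*s^5 + 40*s^4 - 44*s^3 - 136*s^2 - 259*s - 148)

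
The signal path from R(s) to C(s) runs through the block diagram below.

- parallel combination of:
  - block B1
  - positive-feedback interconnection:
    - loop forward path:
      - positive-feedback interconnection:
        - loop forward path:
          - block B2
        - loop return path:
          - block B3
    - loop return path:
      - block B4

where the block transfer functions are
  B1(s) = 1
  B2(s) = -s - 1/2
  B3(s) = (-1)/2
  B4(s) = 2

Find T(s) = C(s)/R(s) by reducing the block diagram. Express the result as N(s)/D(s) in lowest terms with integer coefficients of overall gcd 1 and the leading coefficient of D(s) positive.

Step 1: close the feedback loop around B2, B3: (4*s + 2)/(2*s - 3)
Step 2: close the feedback loop around [B2/(1-B2*B3)], B4: (-4*s - 2)/(6*s + 7)
Step 3: combine B1, [[B2/(1-B2*B3)]/(1-[B2/(1-B2*B3)]*B4)] in parallel; the result is T(s) itself (integer coefficients, no common factor, positive leading denominator coefficient)

Answer: (2*s + 5)/(6*s + 7)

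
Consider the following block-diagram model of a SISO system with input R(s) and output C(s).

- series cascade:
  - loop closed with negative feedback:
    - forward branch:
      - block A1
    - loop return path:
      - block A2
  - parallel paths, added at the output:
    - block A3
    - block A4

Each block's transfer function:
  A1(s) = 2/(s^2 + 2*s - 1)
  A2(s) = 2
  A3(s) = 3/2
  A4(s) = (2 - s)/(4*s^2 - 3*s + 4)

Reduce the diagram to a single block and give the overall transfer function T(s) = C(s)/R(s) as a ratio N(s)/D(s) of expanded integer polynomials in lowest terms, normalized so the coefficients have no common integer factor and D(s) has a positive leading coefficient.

Step 1. apply the feedback formula to A1, A2; result 2/(s^2 + 2*s + 3)
Step 2. reduce the parallel group A3, A4; result (12*s^2 - 11*s + 16)/(8*s^2 - 6*s + 8)
Step 3. series reduction of [A1/(1+A1*A2)], (A3+A4), which is the overall transfer function T(s) = C(s)/R(s) in lowest terms

Final answer: (12*s^2 - 11*s + 16)/(4*s^4 + 5*s^3 + 10*s^2 - s + 12)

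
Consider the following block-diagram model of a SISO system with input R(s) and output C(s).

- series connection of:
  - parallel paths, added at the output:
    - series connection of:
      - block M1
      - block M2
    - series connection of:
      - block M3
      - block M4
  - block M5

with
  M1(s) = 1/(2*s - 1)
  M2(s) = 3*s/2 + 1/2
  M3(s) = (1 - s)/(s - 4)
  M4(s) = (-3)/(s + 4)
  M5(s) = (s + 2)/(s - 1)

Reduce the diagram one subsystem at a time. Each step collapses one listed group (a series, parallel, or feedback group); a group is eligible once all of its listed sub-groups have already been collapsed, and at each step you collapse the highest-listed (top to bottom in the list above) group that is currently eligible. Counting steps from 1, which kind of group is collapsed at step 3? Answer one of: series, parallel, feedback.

Step 1 - series reduction of M1, M2
Step 2 - combine M3, M4 in series
Step 3 - parallel reduction of (M1*M2), (M3*M4)
Step 4 - multiply ((M1*M2)+(M3*M4)), M5 (series)
So the answer for step 3 is parallel.

Final answer: parallel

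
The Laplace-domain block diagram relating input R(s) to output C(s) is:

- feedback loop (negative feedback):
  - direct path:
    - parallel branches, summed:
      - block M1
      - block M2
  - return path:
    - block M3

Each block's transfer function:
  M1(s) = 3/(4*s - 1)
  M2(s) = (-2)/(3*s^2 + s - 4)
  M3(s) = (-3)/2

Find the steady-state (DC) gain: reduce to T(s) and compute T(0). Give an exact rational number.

The answer is -10/19.

Reasoning:
Step 1: add M1, M2 (parallel); result (9*s^2 - 5*s - 10)/(12*s^3 + s^2 - 17*s + 4)
Step 2: collapse the loop ((M1+M2) forward, M3 return); result (18*s^2 - 10*s - 20)/(24*s^3 - 25*s^2 - 19*s + 38)
Step 2 gives the overall T(s). Then T(0) = -20/38 = -10/19.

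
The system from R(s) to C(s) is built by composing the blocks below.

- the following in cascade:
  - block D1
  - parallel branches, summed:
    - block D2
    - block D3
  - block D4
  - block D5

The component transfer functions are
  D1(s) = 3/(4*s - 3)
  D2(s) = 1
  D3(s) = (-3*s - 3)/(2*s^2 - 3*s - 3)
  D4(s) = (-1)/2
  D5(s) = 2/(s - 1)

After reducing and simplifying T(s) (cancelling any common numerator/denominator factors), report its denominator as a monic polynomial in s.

The answer is s^4 - 13*s^3/4 + 15*s^2/8 + 3*s/2 - 9/8.

Reasoning:
Step 1: sum the parallel branches D2, D3: (2*s^2 - 6*s - 6)/(2*s^2 - 3*s - 3)
Step 2: combine D1, (D2+D3), D4, D5 in series: (-6*s^2 + 18*s + 18)/(8*s^4 - 26*s^3 + 15*s^2 + 12*s - 9)
That last expression is T(s), already simplified. Scaling its denominator by 1/8 (the reciprocal of the leading coefficient) yields the monic denominator.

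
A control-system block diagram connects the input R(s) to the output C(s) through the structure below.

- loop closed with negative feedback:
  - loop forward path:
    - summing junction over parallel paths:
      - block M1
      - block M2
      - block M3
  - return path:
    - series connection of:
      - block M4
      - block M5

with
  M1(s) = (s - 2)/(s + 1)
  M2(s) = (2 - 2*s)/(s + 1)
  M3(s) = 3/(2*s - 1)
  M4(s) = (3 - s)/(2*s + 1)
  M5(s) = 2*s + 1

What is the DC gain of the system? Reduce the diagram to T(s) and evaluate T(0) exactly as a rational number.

Step 1. reduce the parallel group M1, M2, M3 = (-2*s^2 + 4*s + 3)/(2*s^2 + s - 1)
Step 2. series reduction of M4, M5 = 3 - s
Step 3. feedback reduction of (M1+M2+M3), (M4*M5) = (-2*s^2 + 4*s + 3)/(2*s^3 - 8*s^2 + 10*s + 8)
Step 3 gives the overall T(s). Then T(0) = 3/8.

Final answer: 3/8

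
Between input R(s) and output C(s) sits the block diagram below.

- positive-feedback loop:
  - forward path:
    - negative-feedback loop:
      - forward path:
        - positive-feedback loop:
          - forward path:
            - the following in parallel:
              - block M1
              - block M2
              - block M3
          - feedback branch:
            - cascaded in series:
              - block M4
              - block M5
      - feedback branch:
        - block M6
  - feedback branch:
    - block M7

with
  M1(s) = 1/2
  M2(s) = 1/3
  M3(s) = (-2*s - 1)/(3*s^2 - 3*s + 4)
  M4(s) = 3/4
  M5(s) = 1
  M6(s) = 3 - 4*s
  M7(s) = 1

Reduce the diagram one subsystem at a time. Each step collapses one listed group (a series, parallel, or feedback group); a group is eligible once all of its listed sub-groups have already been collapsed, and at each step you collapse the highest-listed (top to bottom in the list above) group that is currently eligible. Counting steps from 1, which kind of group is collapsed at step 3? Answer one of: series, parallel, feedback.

1. sum the parallel branches M1, M2, M3
2. multiply M4, M5 (series)
3. apply the feedback formula to (M1+M2+M3), (M4*M5)
4. reduce the feedback loop with forward [(M1+M2+M3)/(1-(M1+M2+M3)*(M4*M5))] and return M6
5. feedback reduction of [[(M1+M2+M3)/(1-(M1+M2+M3)*(M4*M5))]/(1+[(M1+M2+M3)/(1-(M1+M2+M3)*(M4*M5))]*M6)], M7
Step 3: feedback.

Therefore the answer is feedback.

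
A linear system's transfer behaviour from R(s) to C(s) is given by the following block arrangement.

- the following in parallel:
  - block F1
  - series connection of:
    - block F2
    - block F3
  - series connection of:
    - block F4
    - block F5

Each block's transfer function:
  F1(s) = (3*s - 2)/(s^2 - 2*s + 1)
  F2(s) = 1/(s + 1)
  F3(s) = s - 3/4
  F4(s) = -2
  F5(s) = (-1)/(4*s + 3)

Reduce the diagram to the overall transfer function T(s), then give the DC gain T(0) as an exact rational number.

Answer: -25/12

Working:
1. series reduction of F2, F3 = (4*s - 3)/(4*s + 4)
2. reduce the series chain F4, F5 = 2/(4*s + 3)
3. combine F1, (F2*F3), (F4*F5) in parallel = (16*s^4 + 24*s^3 + 51*s^2 - 10*s - 25)/(16*s^4 - 4*s^3 - 28*s^2 + 4*s + 12)
Step 3 gives the overall T(s). Then T(0) = -25/12.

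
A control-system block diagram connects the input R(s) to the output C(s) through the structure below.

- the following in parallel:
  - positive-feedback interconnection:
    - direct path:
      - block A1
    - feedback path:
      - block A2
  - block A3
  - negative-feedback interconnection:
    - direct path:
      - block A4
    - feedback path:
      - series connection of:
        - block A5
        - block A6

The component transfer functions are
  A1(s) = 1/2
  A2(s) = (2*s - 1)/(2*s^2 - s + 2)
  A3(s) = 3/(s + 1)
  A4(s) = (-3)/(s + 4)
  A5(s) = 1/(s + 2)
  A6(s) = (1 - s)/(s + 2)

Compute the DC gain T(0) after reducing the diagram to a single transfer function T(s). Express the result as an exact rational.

The answer is 161/65.

Reasoning:
Step 1 - close the feedback loop around A1, A2: (2*s^2 - s + 2)/(4*s^2 - 4*s + 5)
Step 2 - reduce the series chain A5, A6: (1 - s)/(s^2 + 4*s + 4)
Step 3 - close the feedback loop around A4, (A5*A6): (-3*s^2 - 12*s - 12)/(s^3 + 8*s^2 + 23*s + 13)
Step 4 - combine [A1/(1-A1*A2)], A3, [A4/(1+A4*(A5*A6))] in parallel: (2*s^6 + 17*s^5 + 91*s^4 + 203*s^3 + 25*s^2 + 176*s + 161)/(4*s^6 + 32*s^5 + 93*s^4 + 65*s^3 + 63*s^2 + 128*s + 65)
Step 4 gives the overall T(s). Then T(0) = 161/65.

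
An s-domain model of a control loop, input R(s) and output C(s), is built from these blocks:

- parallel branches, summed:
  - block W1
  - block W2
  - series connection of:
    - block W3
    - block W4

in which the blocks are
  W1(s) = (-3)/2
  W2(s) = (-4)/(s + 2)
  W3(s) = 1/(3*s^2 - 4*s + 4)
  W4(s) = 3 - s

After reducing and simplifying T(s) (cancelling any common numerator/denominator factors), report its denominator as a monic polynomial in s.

The answer is s^3 + 2*s^2/3 - 4*s/3 + 8/3.

Reasoning:
[1] combine W3, W4 in series; result (3 - s)/(3*s^2 - 4*s + 4)
[2] parallel reduction of W1, W2, (W3*W4); result (-9*s^3 - 32*s^2 + 46*s - 44)/(6*s^3 + 4*s^2 - 8*s + 16)
The result of step 2 is T(s) in lowest terms. Its denominator has leading coefficient 6; dividing the denominator through by 6 makes it monic.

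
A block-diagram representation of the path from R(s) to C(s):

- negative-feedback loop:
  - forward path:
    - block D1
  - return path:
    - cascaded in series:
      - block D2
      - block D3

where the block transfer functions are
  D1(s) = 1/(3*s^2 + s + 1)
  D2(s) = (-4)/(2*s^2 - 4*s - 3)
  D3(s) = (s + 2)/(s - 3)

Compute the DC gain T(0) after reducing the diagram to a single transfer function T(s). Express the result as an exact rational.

1. reduce the series chain D2, D3 = (-4*s - 8)/(2*s^3 - 10*s^2 + 9*s + 9)
2. collapse the loop (D1 forward, (D2*D3) return) = (2*s^3 - 10*s^2 + 9*s + 9)/(6*s^5 - 28*s^4 + 19*s^3 + 26*s^2 + 14*s + 1)
Evaluating the step-2 result (the overall T(s)) at s = 0 gives T(0) = 9/1 = 9.

Answer: 9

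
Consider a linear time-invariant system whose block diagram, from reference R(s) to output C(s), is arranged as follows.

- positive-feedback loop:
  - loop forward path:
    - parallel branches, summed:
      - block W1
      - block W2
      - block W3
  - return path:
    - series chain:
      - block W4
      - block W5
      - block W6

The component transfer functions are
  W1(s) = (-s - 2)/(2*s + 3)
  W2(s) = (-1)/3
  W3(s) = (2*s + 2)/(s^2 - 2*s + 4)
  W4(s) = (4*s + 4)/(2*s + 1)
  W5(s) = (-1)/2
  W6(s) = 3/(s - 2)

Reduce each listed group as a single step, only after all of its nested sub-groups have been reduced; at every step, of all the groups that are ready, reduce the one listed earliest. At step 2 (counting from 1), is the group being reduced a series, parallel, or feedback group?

(1) reduce the parallel group W1, W2, W3
(2) series reduction of W4, W5, W6
(3) reduce the feedback loop with forward (W1+W2+W3) and return (W4*W5*W6)
So the answer for step 2 is series.

Therefore the answer is series.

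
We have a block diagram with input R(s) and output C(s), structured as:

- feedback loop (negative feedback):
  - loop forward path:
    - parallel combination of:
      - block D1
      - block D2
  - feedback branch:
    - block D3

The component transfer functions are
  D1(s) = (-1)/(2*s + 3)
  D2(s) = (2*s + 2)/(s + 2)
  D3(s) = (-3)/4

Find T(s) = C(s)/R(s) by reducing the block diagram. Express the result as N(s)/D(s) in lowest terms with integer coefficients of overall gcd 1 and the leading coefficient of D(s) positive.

Step 1: reduce the parallel group D1, D2, giving (4*s^2 + 9*s + 4)/(2*s^2 + 7*s + 6)
Step 2: collapse the loop ((D1+D2) forward, D3 return); the result is T(s) itself (integer coefficients, no common factor, positive leading denominator coefficient)

Hence the answer: (-16*s^2 - 36*s - 16)/(4*s^2 - s - 12)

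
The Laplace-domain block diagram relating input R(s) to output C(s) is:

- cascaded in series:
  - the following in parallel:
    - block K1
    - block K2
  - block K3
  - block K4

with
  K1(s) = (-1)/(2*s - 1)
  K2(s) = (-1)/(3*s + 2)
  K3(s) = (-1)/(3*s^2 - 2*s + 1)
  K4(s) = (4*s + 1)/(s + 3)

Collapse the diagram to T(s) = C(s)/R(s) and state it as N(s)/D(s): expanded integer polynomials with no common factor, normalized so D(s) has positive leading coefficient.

(1) combine K1, K2 in parallel -> (-5*s - 1)/(6*s^2 + s - 2)
(2) series reduction of (K1+K2), K3, K4, giving the overall T(s)

Hence the answer: (20*s^2 + 9*s + 1)/(18*s^5 + 45*s^4 - 29*s^3 - s^2 + 13*s - 6)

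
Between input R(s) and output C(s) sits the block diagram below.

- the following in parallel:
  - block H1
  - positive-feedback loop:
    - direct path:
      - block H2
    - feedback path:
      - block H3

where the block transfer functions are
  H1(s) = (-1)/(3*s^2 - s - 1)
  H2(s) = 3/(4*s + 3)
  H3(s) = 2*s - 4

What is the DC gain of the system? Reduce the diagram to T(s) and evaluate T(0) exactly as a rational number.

Step 1: feedback reduction of H2, H3, giving (-3)/(2*s - 15)
Step 2: sum the parallel branches H1, [H2/(1-H2*H3)], giving (-9*s^2 + s + 18)/(6*s^3 - 47*s^2 + 13*s + 15)
Evaluating the step-2 result (the overall T(s)) at s = 0 gives T(0) = 18/15 = 6/5.

Therefore the answer is 6/5.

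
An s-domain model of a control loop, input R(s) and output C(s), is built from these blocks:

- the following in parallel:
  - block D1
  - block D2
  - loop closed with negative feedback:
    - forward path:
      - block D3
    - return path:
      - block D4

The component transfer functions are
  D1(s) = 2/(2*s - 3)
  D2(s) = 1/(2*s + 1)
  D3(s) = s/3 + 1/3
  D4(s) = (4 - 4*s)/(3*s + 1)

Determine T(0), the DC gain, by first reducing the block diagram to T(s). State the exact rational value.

The answer is 10/21.

Reasoning:
Step 1: reduce the feedback loop with forward D3 and return D4 -> (-3*s^2 - 4*s - 1)/(4*s^2 - 9*s - 7)
Step 2: add D1, D2, [D3/(1+D3*D4)] (parallel) -> (-12*s^4 + 20*s^3 - 37*s^2 - 17*s + 10)/(16*s^4 - 52*s^3 - 4*s^2 + 55*s + 21)
That last expression is T(s); at s = 0 only the constant terms survive, so T(0) = 10/21.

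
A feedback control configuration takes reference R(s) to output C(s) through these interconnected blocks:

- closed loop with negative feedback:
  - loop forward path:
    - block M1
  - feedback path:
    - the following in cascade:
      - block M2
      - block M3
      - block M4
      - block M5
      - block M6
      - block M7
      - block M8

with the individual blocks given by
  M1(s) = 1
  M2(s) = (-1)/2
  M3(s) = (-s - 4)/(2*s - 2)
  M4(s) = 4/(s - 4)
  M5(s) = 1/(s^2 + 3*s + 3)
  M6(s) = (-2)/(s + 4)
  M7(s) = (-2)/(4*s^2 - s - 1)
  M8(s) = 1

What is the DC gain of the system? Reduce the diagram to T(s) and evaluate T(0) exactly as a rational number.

Step 1 - combine M2, M3, M4, M5, M6, M7, M8 in series; result 4/(4*s^6 - 9*s^5 - 31*s^4 - 2*s^3 + 59*s^2 - 9*s - 12)
Step 2 - close the feedback loop around M1, (M2*M3*M4*M5*M6*M7*M8); result (4*s^6 - 9*s^5 - 31*s^4 - 2*s^3 + 59*s^2 - 9*s - 12)/(4*s^6 - 9*s^5 - 31*s^4 - 2*s^3 + 59*s^2 - 9*s - 8)
Step 2 gives the overall T(s). Then T(0) = -12/(-8) = 3/2.

Therefore the answer is 3/2.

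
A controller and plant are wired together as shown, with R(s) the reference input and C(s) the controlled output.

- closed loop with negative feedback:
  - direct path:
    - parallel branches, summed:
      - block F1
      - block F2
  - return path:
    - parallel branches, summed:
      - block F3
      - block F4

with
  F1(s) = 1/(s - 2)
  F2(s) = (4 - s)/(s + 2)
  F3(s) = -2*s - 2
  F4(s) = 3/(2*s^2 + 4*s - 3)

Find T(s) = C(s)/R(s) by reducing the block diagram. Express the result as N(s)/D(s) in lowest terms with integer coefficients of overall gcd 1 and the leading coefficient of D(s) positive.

1. parallel reduction of F1, F2 -> (-s^2 + 7*s - 6)/(s^2 - 4)
2. add F3, F4 (parallel) -> (-4*s^3 - 12*s^2 - 2*s + 9)/(2*s^2 + 4*s - 3)
3. reduce the feedback loop with forward (F1+F2) and return (F3+F4), which is the overall transfer function T(s) = C(s)/R(s) in lowest terms

Hence the answer: (-2*s^4 + 10*s^3 + 19*s^2 - 45*s + 18)/(4*s^5 - 14*s^4 - 54*s^3 + 38*s^2 + 59*s - 42)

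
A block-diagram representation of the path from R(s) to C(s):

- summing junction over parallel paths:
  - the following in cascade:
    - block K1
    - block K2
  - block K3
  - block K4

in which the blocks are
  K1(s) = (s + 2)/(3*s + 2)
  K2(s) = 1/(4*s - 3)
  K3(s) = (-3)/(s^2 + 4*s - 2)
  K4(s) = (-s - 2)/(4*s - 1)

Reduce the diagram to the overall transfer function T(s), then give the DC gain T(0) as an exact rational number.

Reducing step by step:

[1] cascade K1, K2 gives (s + 2)/(12*s^2 - s - 6)
[2] sum the parallel branches (K1*K2), K3, K4 gives (-12*s^5 - 67*s^4 - 181*s^3 + 156*s^2 + 79*s - 38)/(48*s^5 + 176*s^4 - 183*s^3 - 54*s^2 + 70*s - 12)
The step-2 result is T(s). Setting s = 0: T(0) = -38/(-12) = 19/6.

Answer: 19/6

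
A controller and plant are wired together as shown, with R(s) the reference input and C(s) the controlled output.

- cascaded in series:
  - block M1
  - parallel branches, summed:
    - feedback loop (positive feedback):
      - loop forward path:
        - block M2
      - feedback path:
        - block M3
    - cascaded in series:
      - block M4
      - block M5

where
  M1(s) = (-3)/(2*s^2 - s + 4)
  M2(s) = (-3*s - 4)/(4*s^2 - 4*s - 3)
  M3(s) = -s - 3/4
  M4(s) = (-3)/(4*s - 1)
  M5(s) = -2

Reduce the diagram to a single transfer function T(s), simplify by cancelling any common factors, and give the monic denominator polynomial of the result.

Reducing step by step:

[1] close the feedback loop around M2, M3: (-12*s - 16)/(4*s^2 - 41*s - 24)
[2] series reduction of M4, M5: 6/(4*s - 1)
[3] sum the parallel branches [M2/(1-M2*M3)], (M4*M5): (-24*s^2 - 298*s - 128)/(16*s^3 - 168*s^2 - 55*s + 24)
[4] multiply M1, ([M2/(1-M2*M3)]+(M4*M5)) (series): (72*s^2 + 894*s + 384)/(32*s^5 - 352*s^4 + 122*s^3 - 569*s^2 - 244*s + 96)
T(s) is the step-4 result (common factors already cancelled). Leading coefficient of the denominator: 32. Divide through by 32 for the monic polynomial.

Answer: s^5 - 11*s^4 + 61*s^3/16 - 569*s^2/32 - 61*s/8 + 3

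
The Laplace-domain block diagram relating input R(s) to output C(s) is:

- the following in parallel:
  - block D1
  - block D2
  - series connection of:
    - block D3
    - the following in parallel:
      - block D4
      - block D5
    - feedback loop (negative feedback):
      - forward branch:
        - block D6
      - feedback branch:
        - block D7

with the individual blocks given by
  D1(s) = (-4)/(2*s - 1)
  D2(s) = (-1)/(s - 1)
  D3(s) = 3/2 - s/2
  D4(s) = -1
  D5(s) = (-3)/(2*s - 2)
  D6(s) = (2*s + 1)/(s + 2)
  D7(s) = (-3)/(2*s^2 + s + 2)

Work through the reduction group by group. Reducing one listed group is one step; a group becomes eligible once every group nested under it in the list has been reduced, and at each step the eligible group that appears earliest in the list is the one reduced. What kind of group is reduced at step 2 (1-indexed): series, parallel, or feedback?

Step 1. parallel reduction of D4, D5
Step 2. close the feedback loop around D6, D7
Step 3. cascade D3, (D4+D5), [D6/(1+D6*D7)]
Step 4. combine D1, D2, (D3*(D4+D5)*[D6/(1+D6*D7)]) in parallel
At step 2 the group reduced is feedback.

Therefore the answer is feedback.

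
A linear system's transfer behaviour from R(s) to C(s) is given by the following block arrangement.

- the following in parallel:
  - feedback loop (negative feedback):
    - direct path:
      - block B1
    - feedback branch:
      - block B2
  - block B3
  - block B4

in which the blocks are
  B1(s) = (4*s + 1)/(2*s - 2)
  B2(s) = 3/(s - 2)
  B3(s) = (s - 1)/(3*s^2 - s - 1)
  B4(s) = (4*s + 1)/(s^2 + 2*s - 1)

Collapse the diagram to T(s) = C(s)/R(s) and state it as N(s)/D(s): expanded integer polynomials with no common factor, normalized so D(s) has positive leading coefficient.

Step 1 - close the feedback loop around B1, B2, giving (4*s^2 - 7*s - 2)/(2*s^2 + 6*s + 7)
Step 2 - reduce the parallel group [B1/(1+B1*B2)], B3, B4: this yields T(s), and no further normalization is needed

Answer: (12*s^6 + 25*s^5 + 13*s^4 + 103*s^3 - 25*s^2 - 61*s - 2)/(6*s^6 + 28*s^5 + 39*s^4 - 3*s^3 - 46*s^2 - s + 7)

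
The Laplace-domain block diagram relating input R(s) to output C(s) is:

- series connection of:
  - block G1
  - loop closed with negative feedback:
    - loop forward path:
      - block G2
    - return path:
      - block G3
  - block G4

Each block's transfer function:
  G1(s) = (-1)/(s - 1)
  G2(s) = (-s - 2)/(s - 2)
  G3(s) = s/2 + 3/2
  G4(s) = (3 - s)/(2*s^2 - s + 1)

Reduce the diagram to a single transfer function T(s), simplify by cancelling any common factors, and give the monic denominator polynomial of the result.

First reduce the diagram to T(s).

Step 1 - reduce the feedback loop with forward G2 and return G3 gives (2*s + 4)/(s^2 + 3*s + 10)
Step 2 - cascade G1, [G2/(1+G2*G3)], G4 gives (2*s^2 - 2*s - 12)/(2*s^5 + 3*s^4 + 13*s^3 - 25*s^2 + 17*s - 10)
T(s) is the step-2 result (common factors already cancelled). Leading coefficient of the denominator: 2. Divide through by 2 for the monic polynomial.

Answer: s^5 + 3*s^4/2 + 13*s^3/2 - 25*s^2/2 + 17*s/2 - 5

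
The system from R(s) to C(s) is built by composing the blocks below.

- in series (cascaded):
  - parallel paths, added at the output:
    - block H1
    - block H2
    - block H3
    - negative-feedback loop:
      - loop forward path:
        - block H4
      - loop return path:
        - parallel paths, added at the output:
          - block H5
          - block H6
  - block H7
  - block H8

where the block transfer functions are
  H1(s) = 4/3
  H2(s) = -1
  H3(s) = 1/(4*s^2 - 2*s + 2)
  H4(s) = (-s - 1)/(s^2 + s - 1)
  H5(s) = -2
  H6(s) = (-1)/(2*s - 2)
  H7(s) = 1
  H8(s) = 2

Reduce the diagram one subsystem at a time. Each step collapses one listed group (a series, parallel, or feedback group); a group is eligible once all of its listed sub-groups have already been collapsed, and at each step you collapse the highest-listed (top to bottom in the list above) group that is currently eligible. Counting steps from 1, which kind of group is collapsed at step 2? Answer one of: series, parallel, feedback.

Step 1 - combine H5, H6 in parallel
Step 2 - collapse the loop (H4 forward, (H5+H6) return)
Step 3 - combine H1, H2, H3, [H4/(1+H4*(H5+H6))] in parallel
Step 4 - multiply (H1+H2+H3+[H4/(1+H4*(H5+H6))]), H7, H8 (series)
Step 2: feedback.

Therefore the answer is feedback.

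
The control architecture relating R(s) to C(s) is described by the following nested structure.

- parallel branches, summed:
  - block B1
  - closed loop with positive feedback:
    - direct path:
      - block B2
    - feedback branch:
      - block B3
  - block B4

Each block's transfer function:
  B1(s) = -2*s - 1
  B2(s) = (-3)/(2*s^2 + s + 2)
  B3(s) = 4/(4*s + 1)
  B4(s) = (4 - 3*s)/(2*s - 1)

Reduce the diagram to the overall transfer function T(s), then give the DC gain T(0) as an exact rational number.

Step 1 - apply the feedback formula to B2, B3 -> (-12*s - 3)/(8*s^3 + 6*s^2 + 9*s + 14)
Step 2 - reduce the parallel group B1, [B2/(1-B2*B3)], B4 -> (-32*s^5 - 48*s^4 - 14*s^3 - 77*s^2 + 9*s + 73)/(16*s^4 + 4*s^3 + 12*s^2 + 19*s - 14)
DC gain: substitute s = 0 into T(s) from step 2: T(0) = 73/(-14) = -73/14.

Therefore the answer is -73/14.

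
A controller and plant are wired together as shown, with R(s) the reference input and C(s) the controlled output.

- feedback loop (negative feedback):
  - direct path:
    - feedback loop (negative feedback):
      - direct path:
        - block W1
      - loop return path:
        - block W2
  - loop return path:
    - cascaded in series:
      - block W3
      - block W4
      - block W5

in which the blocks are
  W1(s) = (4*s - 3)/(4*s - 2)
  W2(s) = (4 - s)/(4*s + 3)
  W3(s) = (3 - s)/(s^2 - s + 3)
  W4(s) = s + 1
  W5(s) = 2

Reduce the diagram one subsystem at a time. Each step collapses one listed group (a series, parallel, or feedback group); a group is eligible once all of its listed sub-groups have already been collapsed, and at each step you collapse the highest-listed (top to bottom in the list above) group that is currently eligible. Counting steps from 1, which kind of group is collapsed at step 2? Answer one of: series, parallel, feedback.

The answer is series.

Reasoning:
Step 1 - feedback reduction of W1, W2
Step 2 - combine W3, W4, W5 in series
Step 3 - close the feedback loop around [W1/(1+W1*W2)], (W3*W4*W5)
At step 2 the group reduced is series.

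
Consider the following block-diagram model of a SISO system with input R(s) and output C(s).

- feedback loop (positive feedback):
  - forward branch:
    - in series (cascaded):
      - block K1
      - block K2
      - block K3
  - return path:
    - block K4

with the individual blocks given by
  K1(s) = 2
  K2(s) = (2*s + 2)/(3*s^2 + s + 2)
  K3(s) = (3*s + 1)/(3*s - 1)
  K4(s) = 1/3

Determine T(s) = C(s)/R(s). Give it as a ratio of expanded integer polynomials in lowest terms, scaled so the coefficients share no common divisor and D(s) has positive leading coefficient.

Step 1 - reduce the series chain K1, K2, K3 -> (12*s^2 + 16*s + 4)/(9*s^3 + 5*s - 2)
Step 2 - close the feedback loop around (K1*K2*K3), K4, which is the overall transfer function T(s) = C(s)/R(s) in lowest terms

Final answer: (36*s^2 + 48*s + 12)/(27*s^3 - 12*s^2 - s - 10)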